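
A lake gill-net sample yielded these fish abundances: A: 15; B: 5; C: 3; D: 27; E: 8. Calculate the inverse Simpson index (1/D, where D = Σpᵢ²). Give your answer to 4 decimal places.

3.1977

Total N = 15+5+3+27+8 = 58, so the proportions are 0.25862069, 0.0862069, 0.05172414, 0.46551724, 0.13793103 (working shown to 8 dp, full precision carried).
D = 0.25862069² + 0.0862069² + 0.05172414² + 0.46551724² + 0.13793103² = 0.06688466 + 0.00743163 + 0.00267539 + 0.21670630 + 0.01902497 = 0.31272295.
So 1/D = 3.197719, i.e. 3.1977 to 4 decimal places.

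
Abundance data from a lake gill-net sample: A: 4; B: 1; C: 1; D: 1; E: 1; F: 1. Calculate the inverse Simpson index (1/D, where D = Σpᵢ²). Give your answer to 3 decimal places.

Total N = 4+1+1+1+1+1 = 9, so the proportions are 0.4444444, 0.1111111, 0.1111111, 0.1111111, 0.1111111, 0.1111111 (working shown to 7 dp, full precision carried).
D = 0.4444444² + 0.1111111² + 0.1111111² + 0.1111111² + 0.1111111² + 0.1111111² = 0.1975309 + 0.0123457 + 0.0123457 + 0.0123457 + 0.0123457 + 0.0123457 = 0.2592593.
So 1/D = 3.85714, i.e. 3.857 to 3 decimal places.

3.857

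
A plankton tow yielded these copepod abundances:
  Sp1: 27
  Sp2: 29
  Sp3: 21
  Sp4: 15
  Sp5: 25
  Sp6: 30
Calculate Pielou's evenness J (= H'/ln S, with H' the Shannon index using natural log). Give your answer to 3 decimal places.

0.987

Total N = 27+29+21+15+25+30 = 147, so the proportions are 0.18367, 0.19728, 0.14286, 0.10204, 0.17007, 0.20408 (working shown to 5 dp, full precision carried).
H' = −Σ pᵢ ln pᵢ = −((-0.31125) + (-0.32021) + (-0.27799) + (-0.23290) + (-0.30129) + (-0.32433)) = 1.76797.
With S = 6 species, ln S = 1.79176, so J = 1.76797/1.79176 = 0.98672, i.e. 0.987 to 3 decimal places.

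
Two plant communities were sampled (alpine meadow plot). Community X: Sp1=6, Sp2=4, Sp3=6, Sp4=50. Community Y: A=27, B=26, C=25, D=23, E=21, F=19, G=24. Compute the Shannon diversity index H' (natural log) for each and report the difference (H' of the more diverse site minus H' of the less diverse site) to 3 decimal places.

1.123

Community X: N=66, proportions 0.09091, 0.06061, 0.09091, 0.75758, giving H' = 0.81621 (working shown to 5 dp, full precision carried).
Community Y: N=165, proportions 0.16364, 0.15758, 0.15152, 0.13939, 0.12727, 0.11515, 0.14545, giving H' = 1.93965.
Difference = |0.81621 − 1.93965| = 1.12344, i.e. 1.123 to 3 decimal places.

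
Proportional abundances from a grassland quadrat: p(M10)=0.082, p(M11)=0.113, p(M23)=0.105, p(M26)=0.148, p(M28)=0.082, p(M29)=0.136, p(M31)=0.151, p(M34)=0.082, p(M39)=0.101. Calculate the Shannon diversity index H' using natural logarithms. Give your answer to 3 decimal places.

Each pᵢ ln pᵢ term (working shown to 5 dp, full precision carried): 0.082×(-2.50104)=-0.20508, 0.113×(-2.18037)=-0.24638, 0.105×(-2.25379)=-0.23665, 0.148×(-1.91054)=-0.28276, 0.082×(-2.50104)=-0.20508, 0.136×(-1.99510)=-0.27133, 0.151×(-1.89048)=-0.28546, 0.082×(-2.50104)=-0.20508, 0.101×(-2.29263)=-0.23156.
Sum = -2.16940, so H' = 2.169.

2.169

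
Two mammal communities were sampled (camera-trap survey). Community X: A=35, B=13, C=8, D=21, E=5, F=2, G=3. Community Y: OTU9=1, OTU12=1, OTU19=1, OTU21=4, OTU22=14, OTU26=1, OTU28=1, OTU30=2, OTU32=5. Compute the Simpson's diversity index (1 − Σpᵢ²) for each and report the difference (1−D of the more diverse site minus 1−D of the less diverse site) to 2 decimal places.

0.02

Community X: N=87, proportions 0.4023, 0.1494, 0.092, 0.2414, 0.0575, 0.023, 0.0345, giving 1−D = 0.7441 (working shown to 4 dp, full precision carried).
Community Y: N=30, proportions 0.0333, 0.0333, 0.0333, 0.1333, 0.4667, 0.0333, 0.0333, 0.0667, 0.1667, giving 1−D = 0.7267.
Difference = |0.7441 − 0.7267| = 0.0174, i.e. 0.02 to 2 decimal places.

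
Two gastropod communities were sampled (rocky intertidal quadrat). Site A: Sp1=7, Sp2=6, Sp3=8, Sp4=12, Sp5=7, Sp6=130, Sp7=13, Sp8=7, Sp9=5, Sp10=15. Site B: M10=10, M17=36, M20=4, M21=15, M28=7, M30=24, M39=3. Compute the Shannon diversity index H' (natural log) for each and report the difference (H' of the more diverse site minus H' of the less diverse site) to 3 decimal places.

Site A: N=210, proportions 0.03333, 0.02857, 0.0381, 0.05714, 0.03333, 0.61905, 0.0619, 0.03333, 0.02381, 0.07143, giving H' = 1.47634 (working shown to 5 dp, full precision carried).
Site B: N=99, proportions 0.10101, 0.36364, 0.0404, 0.15152, 0.07071, 0.24242, 0.0303, giving H' = 1.65180.
Difference = |1.47634 − 1.65180| = 0.17546, i.e. 0.175 to 3 decimal places.

0.175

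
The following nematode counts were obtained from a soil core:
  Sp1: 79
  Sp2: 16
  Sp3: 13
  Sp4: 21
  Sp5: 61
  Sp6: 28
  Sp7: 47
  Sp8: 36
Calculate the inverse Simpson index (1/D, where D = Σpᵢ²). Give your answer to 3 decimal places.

5.993

Total N = 79+16+13+21+61+28+47+36 = 301, so the proportions are 0.2624585, 0.0531561, 0.0431894, 0.0697674, 0.2026578, 0.0930233, 0.1561462, 0.1196013 (working shown to 7 dp, full precision carried).
D = 0.2624585² + 0.0531561² + 0.0431894² + 0.0697674² + 0.2026578² + 0.0930233² + 0.1561462² + 0.1196013² = 0.0688844 + 0.0028256 + 0.0018653 + 0.0048675 + 0.0410702 + 0.0086533 + 0.0243816 + 0.0143045 = 0.1668525.
So 1/D = 5.99332, i.e. 5.993 to 3 decimal places.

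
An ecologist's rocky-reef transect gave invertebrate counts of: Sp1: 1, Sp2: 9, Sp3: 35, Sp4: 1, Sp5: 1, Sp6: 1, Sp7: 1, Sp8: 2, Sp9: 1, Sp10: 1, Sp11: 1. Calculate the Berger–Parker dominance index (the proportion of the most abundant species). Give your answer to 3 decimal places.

Total N = 1+9+35+1+1+1+1+2+1+1+1 = 54, so the proportions are 0.01852, 0.16667, 0.64815, 0.01852, 0.01852, 0.01852, 0.01852, 0.03704, 0.01852, 0.01852, 0.01852 (working shown to 5 dp, full precision carried).
The largest proportion is 0.64815, i.e. d = 0.648 to 3 decimal places.

0.648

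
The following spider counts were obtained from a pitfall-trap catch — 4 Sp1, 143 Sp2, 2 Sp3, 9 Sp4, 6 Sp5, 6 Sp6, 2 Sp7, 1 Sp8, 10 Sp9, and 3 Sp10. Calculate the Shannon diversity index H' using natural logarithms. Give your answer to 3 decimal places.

1.002

Total N = 4+143+2+9+6+6+2+1+10+3 = 186, so the proportions are 0.02151, 0.76882, 0.01075, 0.04839, 0.03226, 0.03226, 0.01075, 0.00538, 0.05376, 0.01613 (working shown to 5 dp, full precision carried).
Each pᵢ ln pᵢ term: 0.02151×(-3.83945)=-0.08257, 0.76882×(-0.26290)=-0.20212, 0.01075×(-4.53260)=-0.04874, 0.04839×(-3.02852)=-0.14654, 0.03226×(-3.43399)=-0.11077, 0.03226×(-3.43399)=-0.11077, 0.01075×(-4.53260)=-0.04874, 0.00538×(-5.22575)=-0.02810, 0.05376×(-2.92316)=-0.15716, 0.01613×(-4.12713)=-0.06657.
Sum = -1.00208, so H' = 1.002.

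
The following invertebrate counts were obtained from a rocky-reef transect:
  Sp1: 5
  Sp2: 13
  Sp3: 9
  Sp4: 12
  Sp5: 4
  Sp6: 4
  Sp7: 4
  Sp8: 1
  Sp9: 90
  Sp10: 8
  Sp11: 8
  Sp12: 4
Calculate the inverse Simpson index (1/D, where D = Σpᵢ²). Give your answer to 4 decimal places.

3.0124

Total N = 5+13+9+12+4+4+4+1+90+8+8+4 = 162, so the proportions are 0.0308642, 0.0802469, 0.0555556, 0.0740741, 0.0246914, 0.0246914, 0.0246914, 0.0061728, 0.5555556, 0.0493827, 0.0493827, 0.0246914 (working shown to 7 dp, full precision carried).
D = 0.0308642² + 0.0802469² + 0.0555556² + 0.0740741² + 0.0246914² + 0.0246914² + 0.0246914² + 0.0061728² + 0.5555556² + 0.0493827² + 0.0493827² + 0.0246914² = 0.0009526 + 0.0064396 + 0.0030864 + 0.0054870 + 0.0006097 + 0.0006097 + 0.0006097 + 0.0000381 + 0.3086420 + 0.0024387 + 0.0024387 + 0.0006097 = 0.3319616.
So 1/D = 3.012397, i.e. 3.0124 to 4 decimal places.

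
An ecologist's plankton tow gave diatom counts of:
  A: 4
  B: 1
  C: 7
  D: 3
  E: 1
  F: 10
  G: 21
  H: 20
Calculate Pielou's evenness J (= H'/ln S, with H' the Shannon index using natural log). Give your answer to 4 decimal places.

Total N = 4+1+7+3+1+10+21+20 = 67, so the proportions are 0.059701, 0.014925, 0.104478, 0.044776, 0.014925, 0.149254, 0.313433, 0.298507 (working shown to 6 dp, full precision carried).
H' = −Σ pᵢ ln pᵢ = −((-0.168263) + (-0.062757) + (-0.235992) + (-0.139078) + (-0.062757) + (-0.283897) + (-0.363635) + (-0.360884)) = 1.677262.
With S = 8 species, ln S = 2.079442, so J = 1.677262/2.079442 = 0.806593, i.e. 0.8066 to 4 decimal places.

0.8066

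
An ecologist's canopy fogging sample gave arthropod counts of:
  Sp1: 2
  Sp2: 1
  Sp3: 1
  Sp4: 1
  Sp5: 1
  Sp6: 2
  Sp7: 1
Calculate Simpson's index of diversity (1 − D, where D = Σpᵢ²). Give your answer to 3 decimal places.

Total N = 2+1+1+1+1+2+1 = 9, so the proportions are 0.222222, 0.111111, 0.111111, 0.111111, 0.111111, 0.222222, 0.111111 (working shown to 6 dp, full precision carried).
D = 0.222222² + 0.111111² + 0.111111² + 0.111111² + 0.111111² + 0.222222² + 0.111111² = 0.049383 + 0.012346 + 0.012346 + 0.012346 + 0.012346 + 0.049383 + 0.012346 = 0.160494.
So 1 − D = 0.839506, i.e. 0.840 to 3 decimal places.

0.840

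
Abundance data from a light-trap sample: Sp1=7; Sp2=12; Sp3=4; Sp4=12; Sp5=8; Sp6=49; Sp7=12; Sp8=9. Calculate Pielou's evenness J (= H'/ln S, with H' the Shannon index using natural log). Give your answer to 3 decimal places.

Total N = 7+12+4+12+8+49+12+9 = 113, so the proportions are 0.06195, 0.10619, 0.0354, 0.10619, 0.0708, 0.43363, 0.10619, 0.07965 (working shown to 5 dp, full precision carried).
H' = −Σ pᵢ ln pᵢ = −((-0.17230) + (-0.23814) + (-0.11827) + (-0.23814) + (-0.18747) + (-0.36233) + (-0.23814) + (-0.20152)) = 1.75630.
With S = 8 species, ln S = 2.07944, so J = 1.75630/2.07944 = 0.84460, i.e. 0.845 to 3 decimal places.

0.845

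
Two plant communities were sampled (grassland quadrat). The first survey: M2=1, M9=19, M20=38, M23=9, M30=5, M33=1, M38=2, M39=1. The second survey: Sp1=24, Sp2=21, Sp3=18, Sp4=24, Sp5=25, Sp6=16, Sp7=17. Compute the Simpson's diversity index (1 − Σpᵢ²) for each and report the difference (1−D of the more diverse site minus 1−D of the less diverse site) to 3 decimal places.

0.185

The first survey: N=76, proportions 0.013158, 0.25, 0.5, 0.118421, 0.065789, 0.013158, 0.026316, 0.013158, giving 1−D = 0.667936 (working shown to 6 dp, full precision carried).
The second survey: N=145, proportions 0.165517, 0.144828, 0.124138, 0.165517, 0.172414, 0.110345, 0.117241, giving 1−D = 0.853175.
Difference = |0.667936 − 0.853175| = 0.185239, i.e. 0.185 to 3 decimal places.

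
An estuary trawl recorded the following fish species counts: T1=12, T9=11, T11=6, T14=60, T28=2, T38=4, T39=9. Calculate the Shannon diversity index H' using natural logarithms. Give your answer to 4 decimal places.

1.3818

Total N = 12+11+6+60+2+4+9 = 104, so the proportions are 0.115385, 0.105769, 0.057692, 0.576923, 0.019231, 0.038462, 0.086538 (working shown to 6 dp, full precision carried).
Each pᵢ ln pᵢ term: 0.115385×(-2.159484)=-0.249171, 0.105769×(-2.246496)=-0.237610, 0.057692×(-2.852631)=-0.164575, 0.576923×(-0.550046)=-0.317334, 0.019231×(-3.951244)=-0.075985, 0.038462×(-3.258097)=-0.125311, 0.086538×(-2.447166)=-0.211774.
Sum = -1.381762, so H' = 1.3818.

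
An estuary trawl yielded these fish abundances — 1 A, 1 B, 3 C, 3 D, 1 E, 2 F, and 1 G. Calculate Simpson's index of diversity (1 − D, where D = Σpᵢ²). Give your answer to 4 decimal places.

Total N = 1+1+3+3+1+2+1 = 12, so the proportions are 0.083333, 0.083333, 0.25, 0.25, 0.083333, 0.166667, 0.083333 (working shown to 6 dp, full precision carried).
D = 0.083333² + 0.083333² + 0.25² + 0.25² + 0.083333² + 0.166667² + 0.083333² = 0.006944 + 0.006944 + 0.062500 + 0.062500 + 0.006944 + 0.027778 + 0.006944 = 0.180556.
So 1 − D = 0.819444, i.e. 0.8194 to 4 decimal places.

0.8194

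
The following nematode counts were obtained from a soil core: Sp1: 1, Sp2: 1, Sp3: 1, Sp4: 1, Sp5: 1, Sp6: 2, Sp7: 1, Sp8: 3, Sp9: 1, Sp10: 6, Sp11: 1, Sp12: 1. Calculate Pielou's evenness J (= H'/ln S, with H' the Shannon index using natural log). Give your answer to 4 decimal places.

0.8950

Total N = 1+1+1+1+1+2+1+3+1+6+1+1 = 20, so the proportions are 0.05, 0.05, 0.05, 0.05, 0.05, 0.1, 0.05, 0.15, 0.05, 0.3, 0.05, 0.05 (working shown to 6 dp, full precision carried).
H' = −Σ pᵢ ln pᵢ = −((-0.149787) + (-0.149787) + (-0.149787) + (-0.149787) + (-0.149787) + (-0.230259) + (-0.149787) + (-0.284568) + (-0.149787) + (-0.361192) + (-0.149787) + (-0.149787)) = 2.224098.
With S = 12 species, ln S = 2.484907, so J = 2.224098/2.484907 = 0.895043, i.e. 0.8950 to 4 decimal places.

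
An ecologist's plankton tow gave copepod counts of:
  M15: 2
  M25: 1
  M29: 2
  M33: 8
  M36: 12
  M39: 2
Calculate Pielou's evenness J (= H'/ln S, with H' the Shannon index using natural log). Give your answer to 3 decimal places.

0.793

Total N = 2+1+2+8+12+2 = 27, so the proportions are 0.07407, 0.03704, 0.07407, 0.2963, 0.44444, 0.07407 (working shown to 5 dp, full precision carried).
H' = −Σ pᵢ ln pᵢ = −((-0.19279) + (-0.12207) + (-0.19279) + (-0.36041) + (-0.36041) + (-0.19279)) = 1.42127.
With S = 6 species, ln S = 1.79176, so J = 1.42127/1.79176 = 0.79323, i.e. 0.793 to 3 decimal places.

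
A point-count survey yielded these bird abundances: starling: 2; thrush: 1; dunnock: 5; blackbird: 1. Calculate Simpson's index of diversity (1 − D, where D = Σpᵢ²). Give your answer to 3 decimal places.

0.617

Total N = 2+1+5+1 = 9, so the proportions are 0.22222, 0.11111, 0.55556, 0.11111 (working shown to 5 dp, full precision carried).
D = 0.22222² + 0.11111² + 0.55556² + 0.11111² = 0.04938 + 0.01235 + 0.30864 + 0.01235 = 0.38272.
So 1 − D = 0.61728, i.e. 0.617 to 3 decimal places.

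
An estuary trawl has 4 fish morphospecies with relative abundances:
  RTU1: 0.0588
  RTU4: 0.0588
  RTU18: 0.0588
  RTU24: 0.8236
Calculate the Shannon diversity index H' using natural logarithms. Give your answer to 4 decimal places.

0.6597

Each pᵢ ln pᵢ term (working shown to 6 dp, full precision carried): 0.0588×(-2.833613)=-0.166616, 0.0588×(-2.833613)=-0.166616, 0.0588×(-2.833613)=-0.166616, 0.8236×(-0.194070)=-0.159836.
Sum = -0.659686, so H' = 0.6597.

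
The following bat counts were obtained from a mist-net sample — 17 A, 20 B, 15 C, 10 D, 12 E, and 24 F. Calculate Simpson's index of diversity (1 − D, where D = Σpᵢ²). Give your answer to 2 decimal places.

0.82

Total N = 17+20+15+10+12+24 = 98, so the proportions are 0.1735, 0.2041, 0.1531, 0.102, 0.1224, 0.2449 (working shown to 4 dp, full precision carried).
D = 0.1735² + 0.2041² + 0.1531² + 0.102² + 0.1224² + 0.2449² = 0.0301 + 0.0416 + 0.0234 + 0.0104 + 0.0150 + 0.0600 = 0.1805.
So 1 − D = 0.8195, i.e. 0.82 to 2 decimal places.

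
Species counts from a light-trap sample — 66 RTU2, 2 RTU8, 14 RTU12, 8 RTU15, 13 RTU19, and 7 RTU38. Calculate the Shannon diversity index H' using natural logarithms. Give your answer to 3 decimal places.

Total N = 66+2+14+8+13+7 = 110, so the proportions are 0.6, 0.01818, 0.12727, 0.07273, 0.11818, 0.06364 (working shown to 5 dp, full precision carried).
Each pᵢ ln pᵢ term: 0.6×(-0.51083)=-0.30650, 0.01818×(-4.00733)=-0.07286, 0.12727×(-2.06142)=-0.26236, 0.07273×(-2.62104)=-0.19062, 0.11818×(-2.13553)=-0.25238, 0.06364×(-2.75457)=-0.17529.
Sum = -1.26001, so H' = 1.260.

1.260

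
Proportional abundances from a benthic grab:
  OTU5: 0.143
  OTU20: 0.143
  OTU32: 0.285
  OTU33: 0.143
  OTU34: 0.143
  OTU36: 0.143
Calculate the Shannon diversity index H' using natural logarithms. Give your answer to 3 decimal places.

Each pᵢ ln pᵢ term (working shown to 5 dp, full precision carried): 0.143×(-1.94491)=-0.27812, 0.143×(-1.94491)=-0.27812, 0.285×(-1.25527)=-0.35775, 0.143×(-1.94491)=-0.27812, 0.143×(-1.94491)=-0.27812, 0.143×(-1.94491)=-0.27812.
Sum = -1.74836, so H' = 1.748.

1.748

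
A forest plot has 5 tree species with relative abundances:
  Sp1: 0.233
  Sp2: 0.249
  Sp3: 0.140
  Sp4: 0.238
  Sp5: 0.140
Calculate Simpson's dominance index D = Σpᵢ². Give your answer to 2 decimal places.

0.21

D = 0.233² + 0.249² + 0.14² + 0.238² + 0.14² = 0.0543 + 0.0620 + 0.0196 + 0.0566 + 0.0196 = 0.2121 (working shown to 4 dp, full precision carried).
To 2 decimal places, D = 0.21.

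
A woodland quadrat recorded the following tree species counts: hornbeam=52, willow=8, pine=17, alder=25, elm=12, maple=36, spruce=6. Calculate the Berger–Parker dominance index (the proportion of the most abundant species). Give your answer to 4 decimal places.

0.3333

Total N = 52+8+17+25+12+36+6 = 156, so the proportions are 0.333333, 0.051282, 0.108974, 0.160256, 0.076923, 0.230769, 0.038462 (working shown to 6 dp, full precision carried).
The largest proportion is 0.333333, i.e. d = 0.3333 to 4 decimal places.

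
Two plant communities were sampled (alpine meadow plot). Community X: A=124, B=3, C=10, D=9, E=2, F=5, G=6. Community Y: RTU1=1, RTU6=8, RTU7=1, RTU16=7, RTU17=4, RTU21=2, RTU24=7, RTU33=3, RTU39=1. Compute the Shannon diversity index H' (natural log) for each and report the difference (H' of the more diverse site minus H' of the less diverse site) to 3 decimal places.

Community X: N=159, proportions 0.77987, 0.01887, 0.06289, 0.0566, 0.01258, 0.03145, 0.03774, giving H' = 0.89283 (working shown to 5 dp, full precision carried).
Community Y: N=34, proportions 0.02941, 0.23529, 0.02941, 0.20588, 0.11765, 0.05882, 0.20588, 0.08824, 0.02941, giving H' = 1.93502.
Difference = |0.89283 − 1.93502| = 1.04219, i.e. 1.042 to 3 decimal places.

1.042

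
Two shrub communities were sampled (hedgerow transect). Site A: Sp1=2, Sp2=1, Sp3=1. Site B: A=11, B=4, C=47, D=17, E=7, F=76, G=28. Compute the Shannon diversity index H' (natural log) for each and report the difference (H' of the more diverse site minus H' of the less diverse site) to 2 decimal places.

Site A: N=4, proportions 0.5, 0.25, 0.25, giving H' = 1.03972 (working shown to 5 dp, full precision carried).
Site B: N=190, proportions 0.05789, 0.02105, 0.24737, 0.08947, 0.03684, 0.4, 0.14737, giving H' = 1.57806.
Difference = |1.03972 − 1.57806| = 0.53834, i.e. 0.54 to 2 decimal places.

0.54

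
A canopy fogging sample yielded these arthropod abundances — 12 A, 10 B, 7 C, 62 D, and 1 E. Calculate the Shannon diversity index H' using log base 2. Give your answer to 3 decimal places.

1.469

Total N = 12+10+7+62+1 = 92, so the proportions are 0.13043, 0.1087, 0.07609, 0.67391, 0.01087 (working shown to 5 dp, full precision carried).
Each pᵢ log₂ pᵢ term: 0.13043×(-2.93860)=-0.38330, 0.1087×(-3.20163)=-0.34800, 0.07609×(-3.71621)=-0.28275, 0.67391×(-0.56937)=-0.38370, 0.01087×(-6.52356)=-0.07091.
Sum = -1.46867, so H' = 1.469.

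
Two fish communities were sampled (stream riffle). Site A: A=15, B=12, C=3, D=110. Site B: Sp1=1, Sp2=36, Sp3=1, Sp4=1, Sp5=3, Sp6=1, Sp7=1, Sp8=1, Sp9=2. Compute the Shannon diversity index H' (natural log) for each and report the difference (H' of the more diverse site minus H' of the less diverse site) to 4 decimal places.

Site A: N=140, proportions 0.107143, 0.085714, 0.021429, 0.785714, giving H' = 0.721726 (working shown to 6 dp, full precision carried).
Site B: N=47, proportions 0.021277, 0.765957, 0.021277, 0.021277, 0.06383, 0.021277, 0.021277, 0.021277, 0.042553, giving H' = 1.005705.
Difference = |0.721726 − 1.005705| = 0.283979, i.e. 0.2840 to 4 decimal places.

0.2840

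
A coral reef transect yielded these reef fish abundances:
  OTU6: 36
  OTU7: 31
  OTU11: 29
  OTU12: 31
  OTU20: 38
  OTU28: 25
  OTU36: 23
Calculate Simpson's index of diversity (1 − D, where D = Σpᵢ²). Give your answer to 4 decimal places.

0.8533

Total N = 36+31+29+31+38+25+23 = 213, so the proportions are 0.169014, 0.14554, 0.13615, 0.14554, 0.178404, 0.117371, 0.107981 (working shown to 6 dp, full precision carried).
D = 0.169014² + 0.14554² + 0.13615² + 0.14554² + 0.178404² + 0.117371² + 0.107981² = 0.028566 + 0.021182 + 0.018537 + 0.021182 + 0.031828 + 0.013776 + 0.011660 = 0.146730.
So 1 − D = 0.853270, i.e. 0.8533 to 4 decimal places.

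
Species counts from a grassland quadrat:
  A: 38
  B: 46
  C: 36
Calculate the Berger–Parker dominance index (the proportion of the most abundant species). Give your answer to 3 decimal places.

0.383

Total N = 38+46+36 = 120, so the proportions are 0.31667, 0.38333, 0.3 (working shown to 5 dp, full precision carried).
The largest proportion is 0.38333, i.e. d = 0.383 to 3 decimal places.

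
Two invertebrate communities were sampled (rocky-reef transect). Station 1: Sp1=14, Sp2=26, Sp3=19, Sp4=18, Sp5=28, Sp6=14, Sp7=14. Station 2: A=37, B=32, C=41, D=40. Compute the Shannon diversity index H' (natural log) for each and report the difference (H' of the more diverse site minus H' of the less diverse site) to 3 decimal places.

Station 1: N=133, proportions 0.10526, 0.19549, 0.14286, 0.13534, 0.21053, 0.10526, 0.10526, giving H' = 1.90671 (working shown to 5 dp, full precision carried).
Station 2: N=150, proportions 0.24667, 0.21333, 0.27333, 0.26667, giving H' = 1.38184.
Difference = |1.90671 − 1.38184| = 0.52487, i.e. 0.525 to 3 decimal places.

0.525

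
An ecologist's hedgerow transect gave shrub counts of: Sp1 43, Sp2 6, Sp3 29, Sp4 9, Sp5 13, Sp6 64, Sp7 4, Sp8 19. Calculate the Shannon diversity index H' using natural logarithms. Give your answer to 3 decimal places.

1.750

Total N = 43+6+29+9+13+64+4+19 = 187, so the proportions are 0.22995, 0.03209, 0.15508, 0.04813, 0.06952, 0.34225, 0.02139, 0.1016 (working shown to 5 dp, full precision carried).
Each pᵢ ln pᵢ term: 0.22995×(-1.46991)=-0.33800, 0.03209×(-3.43935)=-0.11035, 0.15508×(-1.86381)=-0.28904, 0.04813×(-3.03388)=-0.14602, 0.06952×(-2.66616)=-0.18535, 0.34225×(-1.07223)=-0.36696, 0.02139×(-3.84481)=-0.08224, 0.1016×(-2.28667)=-0.23234.
Sum = -1.75030, so H' = 1.750.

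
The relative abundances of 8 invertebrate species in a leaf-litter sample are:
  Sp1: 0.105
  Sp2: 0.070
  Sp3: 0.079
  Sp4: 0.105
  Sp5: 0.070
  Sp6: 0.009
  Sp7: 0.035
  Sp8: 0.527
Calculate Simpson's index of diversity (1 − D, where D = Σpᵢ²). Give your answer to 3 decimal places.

0.683

D = 0.105² + 0.07² + 0.079² + 0.105² + 0.07² + 0.009² + 0.035² + 0.527² = 0.01102 + 0.00490 + 0.00624 + 0.01102 + 0.00490 + 0.00008 + 0.00123 + 0.27773 = 0.31713 (working shown to 5 dp, full precision carried).
So 1 − D = 0.68287, i.e. 0.683 to 3 decimal places.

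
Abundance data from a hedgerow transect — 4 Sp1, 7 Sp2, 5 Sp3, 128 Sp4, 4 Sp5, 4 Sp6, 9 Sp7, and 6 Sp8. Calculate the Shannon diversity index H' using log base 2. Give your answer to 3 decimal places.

Total N = 4+7+5+128+4+4+9+6 = 167, so the proportions are 0.02395, 0.04192, 0.02994, 0.76647, 0.02395, 0.02395, 0.05389, 0.03593 (working shown to 5 dp, full precision carried).
Each pᵢ log₂ pᵢ term: 0.02395×(-5.38370)=-0.12895, 0.04192×(-4.57635)=-0.19182, 0.02994×(-5.06178)=-0.15155, 0.76647×(-0.38370)=-0.29410, 0.02395×(-5.38370)=-0.12895, 0.02395×(-5.38370)=-0.12895, 0.05389×(-4.21378)=-0.22709, 0.03593×(-4.79874)=-0.17241.
Sum = -1.42382, so H' = 1.424.

1.424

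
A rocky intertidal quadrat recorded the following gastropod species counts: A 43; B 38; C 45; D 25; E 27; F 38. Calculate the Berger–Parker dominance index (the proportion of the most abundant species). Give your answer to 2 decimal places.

0.21

Total N = 43+38+45+25+27+38 = 216, so the proportions are 0.1991, 0.1759, 0.2083, 0.1157, 0.125, 0.1759 (working shown to 4 dp, full precision carried).
The largest proportion is 0.2083, i.e. d = 0.21 to 2 decimal places.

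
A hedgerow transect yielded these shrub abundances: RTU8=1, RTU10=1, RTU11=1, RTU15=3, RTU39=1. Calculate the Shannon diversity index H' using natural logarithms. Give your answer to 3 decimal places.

1.475

Total N = 1+1+1+3+1 = 7, so the proportions are 0.14286, 0.14286, 0.14286, 0.42857, 0.14286 (working shown to 5 dp, full precision carried).
Each pᵢ ln pᵢ term: 0.14286×(-1.94591)=-0.27799, 0.14286×(-1.94591)=-0.27799, 0.14286×(-1.94591)=-0.27799, 0.42857×(-0.84730)=-0.36313, 0.14286×(-1.94591)=-0.27799.
Sum = -1.47508, so H' = 1.475.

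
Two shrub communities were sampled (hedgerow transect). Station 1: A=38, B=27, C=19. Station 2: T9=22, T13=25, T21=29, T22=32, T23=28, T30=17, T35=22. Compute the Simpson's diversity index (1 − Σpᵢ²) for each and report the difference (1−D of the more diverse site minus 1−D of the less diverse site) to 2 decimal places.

Station 1: N=84, proportions 0.45238, 0.32143, 0.22619, giving 1−D = 0.64087 (working shown to 5 dp, full precision carried).
Station 2: N=175, proportions 0.12571, 0.14286, 0.16571, 0.18286, 0.16, 0.09714, 0.12571, giving 1−D = 0.85205.
Difference = |0.64087 − 0.85205| = 0.21118, i.e. 0.21 to 2 decimal places.

0.21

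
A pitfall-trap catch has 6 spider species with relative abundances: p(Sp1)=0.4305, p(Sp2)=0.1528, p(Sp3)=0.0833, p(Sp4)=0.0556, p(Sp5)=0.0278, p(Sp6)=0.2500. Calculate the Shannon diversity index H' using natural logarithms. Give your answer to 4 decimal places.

Each pᵢ ln pᵢ term (working shown to 6 dp, full precision carried): 0.4305×(-0.842808)=-0.362829, 0.1528×(-1.878625)=-0.287054, 0.0833×(-2.485307)=-0.207026, 0.0556×(-2.889572)=-0.160660, 0.0278×(-3.582719)=-0.099600, 0.25×(-1.386294)=-0.346574.
Sum = -1.463742, so H' = 1.4637.

1.4637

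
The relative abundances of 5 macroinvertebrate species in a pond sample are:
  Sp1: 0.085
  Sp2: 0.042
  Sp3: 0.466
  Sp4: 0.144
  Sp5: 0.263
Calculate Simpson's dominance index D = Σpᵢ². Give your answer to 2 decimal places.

D = 0.085² + 0.042² + 0.466² + 0.144² + 0.263² = 0.0072 + 0.0018 + 0.2172 + 0.0207 + 0.0692 = 0.3160 (working shown to 4 dp, full precision carried).
To 2 decimal places, D = 0.32.

0.32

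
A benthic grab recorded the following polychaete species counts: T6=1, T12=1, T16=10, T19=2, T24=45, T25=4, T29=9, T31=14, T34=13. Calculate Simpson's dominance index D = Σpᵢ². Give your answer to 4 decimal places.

Total N = 1+1+10+2+45+4+9+14+13 = 99, so the proportions are 0.010101, 0.010101, 0.10101, 0.020202, 0.454545, 0.040404, 0.090909, 0.141414, 0.131313 (working shown to 6 dp, full precision carried).
D = 0.010101² + 0.010101² + 0.10101² + 0.020202² + 0.454545² + 0.040404² + 0.090909² + 0.141414² + 0.131313² = 0.000102 + 0.000102 + 0.010203 + 0.000408 + 0.206612 + 0.001632 + 0.008264 + 0.019998 + 0.017243 = 0.264565.
To 4 decimal places, D = 0.2646.

0.2646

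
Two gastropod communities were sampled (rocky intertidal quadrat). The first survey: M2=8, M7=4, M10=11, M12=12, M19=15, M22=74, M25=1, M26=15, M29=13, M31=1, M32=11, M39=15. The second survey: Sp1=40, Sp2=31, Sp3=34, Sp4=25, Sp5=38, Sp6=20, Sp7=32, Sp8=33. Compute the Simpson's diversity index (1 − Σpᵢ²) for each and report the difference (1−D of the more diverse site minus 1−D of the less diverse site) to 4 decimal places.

The first survey: N=180, proportions 0.04444444, 0.02222222, 0.06111111, 0.06666667, 0.08333333, 0.41111111, 0.00555556, 0.08333333, 0.07222222, 0.00555556, 0.06111111, 0.08333333, giving 1−D = 0.79049383 (working shown to 8 dp, full precision carried).
The second survey: N=253, proportions 0.15810277, 0.12252964, 0.13438735, 0.09881423, 0.15019763, 0.07905138, 0.12648221, 0.13043478, giving 1−D = 0.87034636.
Difference = |0.79049383 − 0.87034636| = 0.07985253, i.e. 0.0799 to 4 decimal places.

0.0799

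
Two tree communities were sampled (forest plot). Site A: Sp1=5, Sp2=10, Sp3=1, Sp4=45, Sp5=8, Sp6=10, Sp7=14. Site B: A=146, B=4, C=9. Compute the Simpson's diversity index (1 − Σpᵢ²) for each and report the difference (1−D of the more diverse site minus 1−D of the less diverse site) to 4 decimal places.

Site A: N=93, proportions 0.053763, 0.107527, 0.010753, 0.483871, 0.086022, 0.107527, 0.150538, giving 1−D = 0.709677 (working shown to 6 dp, full precision carried).
Site B: N=159, proportions 0.918239, 0.025157, 0.056604, giving 1−D = 0.153000.
Difference = |0.709677 − 0.153000| = 0.556677, i.e. 0.5567 to 4 decimal places.

0.5567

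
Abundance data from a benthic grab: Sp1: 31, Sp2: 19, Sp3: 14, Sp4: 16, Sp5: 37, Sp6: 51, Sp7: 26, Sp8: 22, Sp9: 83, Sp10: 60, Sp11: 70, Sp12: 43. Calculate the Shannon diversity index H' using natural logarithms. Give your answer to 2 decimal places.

Total N = 31+19+14+16+37+51+26+22+83+60+70+43 = 472, so the proportions are 0.0657, 0.0403, 0.0297, 0.0339, 0.0784, 0.1081, 0.0551, 0.0466, 0.1758, 0.1271, 0.1483, 0.0911 (working shown to 4 dp, full precision carried).
Each pᵢ ln pᵢ term: 0.0657×(-2.7230)=-0.1788, 0.0403×(-3.2125)=-0.1293, 0.0297×(-3.5179)=-0.1043, 0.0339×(-3.3844)=-0.1147, 0.0784×(-2.5461)=-0.1996, 0.1081×(-2.2252)=-0.2404, 0.0551×(-2.8989)=-0.1597, 0.0466×(-3.0659)=-0.1429, 0.1758×(-1.7381)=-0.3056, 0.1271×(-2.0626)=-0.2622, 0.1483×(-1.9085)=-0.2830, 0.0911×(-2.3958)=-0.2183.
Sum = -2.3390, so H' = 2.34.

2.34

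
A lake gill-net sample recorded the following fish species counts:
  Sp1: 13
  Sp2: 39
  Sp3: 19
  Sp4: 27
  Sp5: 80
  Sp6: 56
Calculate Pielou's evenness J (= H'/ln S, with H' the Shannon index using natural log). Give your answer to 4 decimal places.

Total N = 13+39+19+27+80+56 = 234, so the proportions are 0.055556, 0.166667, 0.081197, 0.115385, 0.34188, 0.239316 (working shown to 6 dp, full precision carried).
H' = −Σ pᵢ ln pᵢ = −((-0.160576) + (-0.298627) + (-0.203875) + (-0.249171) + (-0.366938) + (-0.342215)) = 1.621402.
With S = 6 species, ln S = 1.791759, so J = 1.621402/1.791759 = 0.904922, i.e. 0.9049 to 4 decimal places.

0.9049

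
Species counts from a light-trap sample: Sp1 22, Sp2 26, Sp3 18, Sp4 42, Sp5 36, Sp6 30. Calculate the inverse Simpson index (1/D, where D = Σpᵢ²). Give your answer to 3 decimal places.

5.561

Total N = 22+26+18+42+36+30 = 174, so the proportions are 0.1264368, 0.1494253, 0.1034483, 0.2413793, 0.2068966, 0.1724138 (working shown to 7 dp, full precision carried).
D = 0.1264368² + 0.1494253² + 0.1034483² + 0.2413793² + 0.2068966² + 0.1724138² = 0.0159863 + 0.0223279 + 0.0107015 + 0.0582640 + 0.0428062 + 0.0297265 = 0.1798124.
So 1/D = 5.56135, i.e. 5.561 to 3 decimal places.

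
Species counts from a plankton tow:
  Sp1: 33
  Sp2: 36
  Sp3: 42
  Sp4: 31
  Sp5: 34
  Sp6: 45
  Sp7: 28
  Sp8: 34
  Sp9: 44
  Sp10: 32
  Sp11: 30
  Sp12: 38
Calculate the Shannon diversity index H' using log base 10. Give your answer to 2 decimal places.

Total N = 33+36+42+31+34+45+28+34+44+32+30+38 = 427, so the proportions are 0.0773, 0.0843, 0.0984, 0.0726, 0.0796, 0.1054, 0.0656, 0.0796, 0.103, 0.0749, 0.0703, 0.089 (working shown to 4 dp, full precision carried).
Each pᵢ log₁₀ pᵢ term: 0.0773×(-1.1119)=-0.0859, 0.0843×(-1.0741)=-0.0906, 0.0984×(-1.0072)=-0.0991, 0.0726×(-1.1391)=-0.0827, 0.0796×(-1.0989)=-0.0875, 0.1054×(-0.9772)=-0.1030, 0.0656×(-1.1833)=-0.0776, 0.0796×(-1.0989)=-0.0875, 0.103×(-0.9870)=-0.1017, 0.0749×(-1.1253)=-0.0843, 0.0703×(-1.1533)=-0.0810, 0.089×(-1.0506)=-0.0935.
Sum = -1.0744, so H' = 1.07.

1.07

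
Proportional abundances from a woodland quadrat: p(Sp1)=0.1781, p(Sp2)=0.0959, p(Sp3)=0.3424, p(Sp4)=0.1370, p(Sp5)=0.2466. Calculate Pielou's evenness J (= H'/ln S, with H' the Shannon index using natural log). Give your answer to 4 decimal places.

0.9424

H' = −Σ pᵢ ln pᵢ = −((-0.307296) + (-0.224833) + (-0.366976) + (-0.272325) + (-0.345237)) = 1.516666 (working shown to 6 dp, full precision carried).
With S = 5 species, ln S = 1.609438, so J = 1.516666/1.609438 = 0.942358, i.e. 0.9424 to 4 decimal places.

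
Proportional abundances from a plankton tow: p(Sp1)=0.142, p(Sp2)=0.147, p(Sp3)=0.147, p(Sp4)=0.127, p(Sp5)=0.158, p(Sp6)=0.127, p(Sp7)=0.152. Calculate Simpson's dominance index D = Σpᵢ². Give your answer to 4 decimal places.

0.1437

D = 0.142² + 0.147² + 0.147² + 0.127² + 0.158² + 0.127² + 0.152² = 0.020164 + 0.021609 + 0.021609 + 0.016129 + 0.024964 + 0.016129 + 0.023104 = 0.143708 (working shown to 6 dp, full precision carried).
To 4 decimal places, D = 0.1437.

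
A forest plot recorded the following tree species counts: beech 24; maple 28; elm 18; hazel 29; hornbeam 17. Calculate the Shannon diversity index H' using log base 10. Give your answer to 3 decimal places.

Total N = 24+28+18+29+17 = 116, so the proportions are 0.2069, 0.24138, 0.15517, 0.25, 0.14655 (working shown to 5 dp, full precision carried).
Each pᵢ log₁₀ pᵢ term: 0.2069×(-0.68425)=-0.14157, 0.24138×(-0.61730)=-0.14900, 0.15517×(-0.80919)=-0.12556, 0.25×(-0.60206)=-0.15051, 0.14655×(-0.83401)=-0.12223.
Sum = -0.68888, so H' = 0.689.

0.689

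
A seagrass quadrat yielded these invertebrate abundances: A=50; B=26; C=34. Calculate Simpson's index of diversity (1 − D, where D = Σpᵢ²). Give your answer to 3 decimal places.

0.642

Total N = 50+26+34 = 110, so the proportions are 0.45455, 0.23636, 0.30909 (working shown to 5 dp, full precision carried).
D = 0.45455² + 0.23636² + 0.30909² = 0.20661 + 0.05587 + 0.09554 = 0.35802.
So 1 − D = 0.64198, i.e. 0.642 to 3 decimal places.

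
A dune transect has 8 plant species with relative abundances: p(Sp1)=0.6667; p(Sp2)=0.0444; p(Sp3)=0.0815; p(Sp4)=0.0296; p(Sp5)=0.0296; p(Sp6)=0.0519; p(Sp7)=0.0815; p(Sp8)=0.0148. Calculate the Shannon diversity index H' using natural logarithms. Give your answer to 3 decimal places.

1.242

Each pᵢ ln pᵢ term (working shown to 5 dp, full precision carried): 0.6667×(-0.40542)=-0.27029, 0.0444×(-3.11452)=-0.13828, 0.0815×(-2.50715)=-0.20433, 0.0296×(-3.51998)=-0.10419, 0.0296×(-3.51998)=-0.10419, 0.0519×(-2.95844)=-0.15354, 0.0815×(-2.50715)=-0.20433, 0.0148×(-4.21313)=-0.06235.
Sum = -1.24152, so H' = 1.242.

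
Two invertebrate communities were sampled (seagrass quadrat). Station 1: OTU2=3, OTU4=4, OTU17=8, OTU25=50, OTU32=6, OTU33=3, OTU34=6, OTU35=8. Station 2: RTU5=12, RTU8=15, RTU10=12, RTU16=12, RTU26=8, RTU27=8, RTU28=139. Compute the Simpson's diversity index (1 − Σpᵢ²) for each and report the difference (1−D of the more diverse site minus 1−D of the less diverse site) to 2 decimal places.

0.12

Station 1: N=88, proportions 0.03409, 0.04545, 0.09091, 0.56818, 0.06818, 0.03409, 0.06818, 0.09091, giving 1−D = 0.64695 (working shown to 5 dp, full precision carried).
Station 2: N=206, proportions 0.05825, 0.07282, 0.05825, 0.05825, 0.03883, 0.03883, 0.67476, giving 1−D = 0.52620.
Difference = |0.64695 − 0.52620| = 0.12075, i.e. 0.12 to 2 decimal places.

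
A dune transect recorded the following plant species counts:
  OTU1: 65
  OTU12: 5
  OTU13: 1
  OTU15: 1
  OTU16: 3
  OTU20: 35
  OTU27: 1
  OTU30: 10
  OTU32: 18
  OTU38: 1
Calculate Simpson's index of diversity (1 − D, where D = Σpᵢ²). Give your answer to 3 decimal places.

Total N = 65+5+1+1+3+35+1+10+18+1 = 140, so the proportions are 0.46429, 0.03571, 0.00714, 0.00714, 0.02143, 0.25, 0.00714, 0.07143, 0.12857, 0.00714 (working shown to 5 dp, full precision carried).
D = 0.46429² + 0.03571² + 0.00714² + 0.00714² + 0.02143² + 0.25² + 0.00714² + 0.07143² + 0.12857² + 0.00714² = 0.21556 + 0.00128 + 0.00005 + 0.00005 + 0.00046 + 0.06250 + 0.00005 + 0.00510 + 0.01653 + 0.00005 = 0.30163.
So 1 − D = 0.69837, i.e. 0.698 to 3 decimal places.

0.698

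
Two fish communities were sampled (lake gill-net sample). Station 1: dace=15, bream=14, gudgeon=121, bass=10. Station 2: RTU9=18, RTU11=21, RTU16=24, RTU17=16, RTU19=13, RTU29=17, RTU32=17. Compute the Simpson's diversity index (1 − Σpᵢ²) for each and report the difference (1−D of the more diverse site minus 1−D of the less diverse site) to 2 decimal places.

0.44

Station 1: N=160, proportions 0.09375, 0.0875, 0.75625, 0.0625, giving 1−D = 0.4077344 (working shown to 7 dp, full precision carried).
Station 2: N=126, proportions 0.1428571, 0.1666667, 0.1904762, 0.1269841, 0.1031746, 0.1349206, 0.1349206, giving 1−D = 0.8523558.
Difference = |0.4077344 − 0.8523558| = 0.4446214, i.e. 0.44 to 2 decimal places.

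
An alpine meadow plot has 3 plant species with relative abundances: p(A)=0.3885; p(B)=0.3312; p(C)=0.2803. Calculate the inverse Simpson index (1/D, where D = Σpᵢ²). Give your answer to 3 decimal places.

D = 0.3885² + 0.3312² + 0.2803² = 0.150932 + 0.109693 + 0.078568 = 0.339194 (working shown to 6 dp, full precision carried).
So 1/D = 2.94817, i.e. 2.948 to 3 decimal places.

2.948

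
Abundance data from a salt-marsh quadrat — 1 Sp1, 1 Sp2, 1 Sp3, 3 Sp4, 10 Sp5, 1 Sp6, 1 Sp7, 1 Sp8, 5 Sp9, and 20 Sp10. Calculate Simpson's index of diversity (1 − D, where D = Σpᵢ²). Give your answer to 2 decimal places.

Total N = 1+1+1+3+10+1+1+1+5+20 = 44, so the proportions are 0.0227, 0.0227, 0.0227, 0.0682, 0.2273, 0.0227, 0.0227, 0.0227, 0.1136, 0.4545 (working shown to 4 dp, full precision carried).
D = 0.0227² + 0.0227² + 0.0227² + 0.0682² + 0.2273² + 0.0227² + 0.0227² + 0.0227² + 0.1136² + 0.4545² = 0.0005 + 0.0005 + 0.0005 + 0.0046 + 0.0517 + 0.0005 + 0.0005 + 0.0005 + 0.0129 + 0.2066 = 0.2789.
So 1 − D = 0.7211, i.e. 0.72 to 2 decimal places.

0.72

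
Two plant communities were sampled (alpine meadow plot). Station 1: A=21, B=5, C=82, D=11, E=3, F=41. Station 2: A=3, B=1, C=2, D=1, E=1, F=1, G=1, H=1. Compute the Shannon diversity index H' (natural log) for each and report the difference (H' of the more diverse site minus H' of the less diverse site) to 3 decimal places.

0.653

Station 1: N=163, proportions 0.128834, 0.030675, 0.503067, 0.067485, 0.018405, 0.251534, giving H' = 1.319135 (working shown to 6 dp, full precision carried).
Station 2: N=11, proportions 0.272727, 0.090909, 0.181818, 0.090909, 0.090909, 0.090909, 0.090909, 0.090909, giving H' = 1.972247.
Difference = |1.319135 − 1.972247| = 0.653112, i.e. 0.653 to 3 decimal places.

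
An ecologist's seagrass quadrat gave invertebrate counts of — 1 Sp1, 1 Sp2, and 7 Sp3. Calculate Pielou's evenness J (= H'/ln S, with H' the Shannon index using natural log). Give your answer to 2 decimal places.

0.62

Total N = 1+1+7 = 9, so the proportions are 0.1111, 0.1111, 0.7778 (working shown to 4 dp, full precision carried).
H' = −Σ pᵢ ln pᵢ = −((-0.2441) + (-0.2441) + (-0.1955)) = 0.6837.
With S = 3 species, ln S = 1.0986, so J = 0.6837/1.0986 = 0.6224, i.e. 0.62 to 2 decimal places.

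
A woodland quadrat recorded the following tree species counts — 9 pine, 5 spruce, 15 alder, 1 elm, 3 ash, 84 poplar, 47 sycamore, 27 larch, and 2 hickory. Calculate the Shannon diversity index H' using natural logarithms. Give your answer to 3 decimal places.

Total N = 9+5+15+1+3+84+47+27+2 = 193, so the proportions are 0.04663, 0.02591, 0.07772, 0.00518, 0.01554, 0.43523, 0.24352, 0.1399, 0.01036 (working shown to 5 dp, full precision carried).
Each pᵢ ln pᵢ term: 0.04663×(-3.06547)=-0.14295, 0.02591×(-3.65325)=-0.09464, 0.07772×(-2.55464)=-0.19855, 0.00518×(-5.26269)=-0.02727, 0.01554×(-4.16408)=-0.06473, 0.43523×(-0.83187)=-0.36206, 0.24352×(-1.41254)=-0.34399, 0.1399×(-1.96685)=-0.27516, 0.01036×(-4.56954)=-0.04735.
Sum = -1.55669, so H' = 1.557.

1.557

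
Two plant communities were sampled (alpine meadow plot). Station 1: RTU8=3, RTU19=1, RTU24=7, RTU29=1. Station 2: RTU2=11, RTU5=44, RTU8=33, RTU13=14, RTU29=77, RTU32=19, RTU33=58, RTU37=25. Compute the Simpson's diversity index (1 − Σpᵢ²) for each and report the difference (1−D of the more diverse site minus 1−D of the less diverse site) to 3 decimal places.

Station 1: N=12, proportions 0.25, 0.083333, 0.583333, 0.083333, giving 1−D = 0.583333 (working shown to 6 dp, full precision carried).
Station 2: N=281, proportions 0.039146, 0.156584, 0.117438, 0.049822, 0.274021, 0.067616, 0.206406, 0.088968, giving 1−D = 0.827497.
Difference = |0.583333 − 0.827497| = 0.244164, i.e. 0.244 to 3 decimal places.

0.244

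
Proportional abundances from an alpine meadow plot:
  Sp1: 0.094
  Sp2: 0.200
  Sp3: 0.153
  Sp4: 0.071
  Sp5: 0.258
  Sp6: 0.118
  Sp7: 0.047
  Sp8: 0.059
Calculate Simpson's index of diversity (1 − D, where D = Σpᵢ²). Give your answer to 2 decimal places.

D = 0.094² + 0.2² + 0.153² + 0.071² + 0.258² + 0.118² + 0.047² + 0.059² = 0.0088 + 0.0400 + 0.0234 + 0.0050 + 0.0666 + 0.0139 + 0.0022 + 0.0035 = 0.1635 (working shown to 4 dp, full precision carried).
So 1 − D = 0.8365, i.e. 0.84 to 2 decimal places.

0.84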